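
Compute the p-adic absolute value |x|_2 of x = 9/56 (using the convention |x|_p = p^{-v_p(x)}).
|9/56|_2 = 8

Step 1 — compute v_2(x) by factoring powers of 2 out of the numerator and denominator: v_2(9/56) = -3. Step 2 — apply |x|_p = p^{-v_p(x)} = 2^{3} = 8.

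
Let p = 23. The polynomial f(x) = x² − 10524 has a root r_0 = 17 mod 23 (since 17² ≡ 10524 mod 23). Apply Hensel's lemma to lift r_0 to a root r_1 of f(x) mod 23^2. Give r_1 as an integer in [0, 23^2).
r_1 = 178 (mod 529)

Hensel's recurrence: r_{i+1} = r_i − f(r_i)·(f′(r_i))^{-1} mod 23^{i+2}, with f′(x) = 2x. Iterate:
  r_0 = 17 (mod 23)
  r_1 = 178 (mod 529)
Final: r_1 = 178, and one checks f(r_1) ≡ 0 mod 23^2.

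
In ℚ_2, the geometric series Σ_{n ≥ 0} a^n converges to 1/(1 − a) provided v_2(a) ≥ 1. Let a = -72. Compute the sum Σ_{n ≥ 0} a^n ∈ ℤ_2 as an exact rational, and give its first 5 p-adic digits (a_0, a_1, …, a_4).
Σ a^n = 1/(1 − a) = 1/73;  first 5 digits = (1, 0, 0, 1, 1)

v_2(a) = 3 ≥ 1, so the series converges in ℤ_2 to 1/(1 − a) = 1/(1 − (-72)) = 1/73. Expand this rational in ℤ_2: compute digits iteratively via d_i = x_i mod 2, x_{i+1} = (x_i − d_i)/2. The first 5 digits are (1, 0, 0, 1, 1).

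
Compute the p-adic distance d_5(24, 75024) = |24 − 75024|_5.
d_5(24, 75024) = 1/3125

Step 1 — x − y = 24 − 75024 = -75000. Step 2 — v_5(-75000) = 5 (factor: -75000 = −(5^5 · 24); the sign does not affect v_p). Step 3 — |x − y|_5 = 5^{-5} = 1/3125.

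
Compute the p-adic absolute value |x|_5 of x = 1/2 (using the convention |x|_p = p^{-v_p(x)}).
|1/2|_5 = 1

Step 1 — compute v_5(x) by factoring powers of 5 out of the numerator and denominator: v_5(1/2) = 0. Step 2 — apply |x|_p = p^{-v_p(x)} = 5^{0} = 1.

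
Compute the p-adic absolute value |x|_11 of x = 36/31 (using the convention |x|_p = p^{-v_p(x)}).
|36/31|_11 = 1

Step 1 — compute v_11(x) by factoring powers of 11 out of the numerator and denominator: v_11(36/31) = 0. Step 2 — apply |x|_p = p^{-v_p(x)} = 11^{0} = 1.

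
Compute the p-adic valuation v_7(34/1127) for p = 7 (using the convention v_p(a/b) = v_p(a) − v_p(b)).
v_7(34/1127) = -2

Factor powers of 7 from the numerator and denominator of the reduced fraction: 34 = 7^0 · 34 and 1127 = 7^2 · 23. Apply v_p(a/b) = v_p(a) − v_p(b): v_7(34/1127) = 0 − 2 = -2.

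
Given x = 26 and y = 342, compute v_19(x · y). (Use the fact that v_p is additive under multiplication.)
v_19(8892) = 1

v_p(x) = 0 (factor: 26 = 19^0 · 26); v_p(y) = 1 (factor: 342 = 19^1 · 18). Additivity: v_p(xy) = v_p(x) + v_p(y) = 0 + 1 = 1. (Direct check: xy = 8892 = 19^1 · (468).)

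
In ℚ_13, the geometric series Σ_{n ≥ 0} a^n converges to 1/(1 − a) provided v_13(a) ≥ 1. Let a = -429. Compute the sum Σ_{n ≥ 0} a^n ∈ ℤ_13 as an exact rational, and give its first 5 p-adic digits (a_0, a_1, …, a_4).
Σ a^n = 1/(1 − a) = 1/430;  first 5 digits = (1, 6, 7, 0, 7)

v_13(a) = 1 ≥ 1, so the series converges in ℤ_13 to 1/(1 − a) = 1/(1 − (-429)) = 1/430. Expand this rational in ℤ_13: compute digits iteratively via d_i = x_i mod 13, x_{i+1} = (x_i − d_i)/13. The first 5 digits are (1, 6, 7, 0, 7).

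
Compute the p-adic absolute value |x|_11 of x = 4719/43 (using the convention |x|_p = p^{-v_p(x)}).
|4719/43|_11 = 1/121

Step 1 — compute v_11(x) by factoring powers of 11 out of the numerator and denominator: v_11(4719/43) = 2. Step 2 — apply |x|_p = p^{-v_p(x)} = 11^{-2} = 1/121.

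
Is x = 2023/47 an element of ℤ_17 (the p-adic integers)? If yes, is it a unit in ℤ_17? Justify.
x ∈ ℤ_17 but not a unit; v_17(x) = 2 > 0

ℤ_17 = {x ∈ ℚ_17 : v_17(x) ≥ 0} and ℤ_17^× = {x ∈ ℤ_17 : v_17(x) = 0}. Here v_17(2023/47) = v_17(num) − v_17(den) = 2; compare against these criteria.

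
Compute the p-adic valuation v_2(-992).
v_2(-992) = 5

v_2(n) is the largest exponent k such that 2^k divides n. Factor out: -992 = -2^5 · 31. (Sign doesn't affect v_p.) So v_2(-992) = 5.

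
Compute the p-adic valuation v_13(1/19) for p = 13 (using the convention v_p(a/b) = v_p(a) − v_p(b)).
v_13(1/19) = 0

Factor powers of 13 from the numerator and denominator of the reduced fraction: 1 = 13^0 · 1 and 19 = 13^0 · 19. Apply v_p(a/b) = v_p(a) − v_p(b): v_13(1/19) = 0 − 0 = 0.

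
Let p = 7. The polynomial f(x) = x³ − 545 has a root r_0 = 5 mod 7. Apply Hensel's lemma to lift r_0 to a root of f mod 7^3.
r_2 = 40 (mod 343)

Hensel: r_{i+1} = r_i − f(r_i)/f′(r_i) mod 7^{i+2}, where f′(x) = 3x². Iterate:
  r_0 = 5 (mod 7)
  r_1 = 40 (mod 49)
  r_2 = 40 (mod 343)
Final: r = 40 with f(r) ≡ 0 mod 7^3.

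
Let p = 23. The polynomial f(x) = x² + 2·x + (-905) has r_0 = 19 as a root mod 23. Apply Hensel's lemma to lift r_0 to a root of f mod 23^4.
r_3 = 107498 (mod 279841)

Hensel: r_{i+1} = r_i − f(r_i)·(f′(r_i))^{-1} mod 23^{i+2}, f′(x) = 2x + 2. Iterate:
  r_0 = 19 (mod 23)
  r_1 = 111 (mod 529)
  r_2 = 10162 (mod 12167)
  r_3 = 107498 (mod 279841)
Final: r = 107498 satisfies f(r) ≡ 0 mod 23^4.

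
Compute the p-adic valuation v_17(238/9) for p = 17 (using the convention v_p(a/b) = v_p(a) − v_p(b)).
v_17(238/9) = 1

Factor powers of 17 from the numerator and denominator of the reduced fraction: 238 = 17^1 · 14 and 9 = 17^0 · 9. Apply v_p(a/b) = v_p(a) − v_p(b): v_17(238/9) = 1 − 0 = 1.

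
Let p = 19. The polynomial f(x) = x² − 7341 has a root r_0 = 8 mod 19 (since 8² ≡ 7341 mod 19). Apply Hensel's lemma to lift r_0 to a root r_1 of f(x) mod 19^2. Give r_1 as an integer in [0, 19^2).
r_1 = 350 (mod 361)

Hensel's recurrence: r_{i+1} = r_i − f(r_i)·(f′(r_i))^{-1} mod 19^{i+2}, with f′(x) = 2x. Iterate:
  r_0 = 8 (mod 19)
  r_1 = 350 (mod 361)
Final: r_1 = 350, and one checks f(r_1) ≡ 0 mod 19^2.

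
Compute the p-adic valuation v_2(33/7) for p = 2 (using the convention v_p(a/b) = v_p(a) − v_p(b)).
v_2(33/7) = 0

Factor powers of 2 from the numerator and denominator of the reduced fraction: 33 = 2^0 · 33 and 7 = 2^0 · 7. Apply v_p(a/b) = v_p(a) − v_p(b): v_2(33/7) = 0 − 0 = 0.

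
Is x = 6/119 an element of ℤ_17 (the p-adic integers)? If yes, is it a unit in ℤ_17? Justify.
x ∉ ℤ_17 (v_17(x) = -1 < 0)

ℤ_17 = {x ∈ ℚ_17 : v_17(x) ≥ 0} and ℤ_17^× = {x ∈ ℤ_17 : v_17(x) = 0}. Here v_17(6/119) = v_17(num) − v_17(den) = -1; compare against these criteria.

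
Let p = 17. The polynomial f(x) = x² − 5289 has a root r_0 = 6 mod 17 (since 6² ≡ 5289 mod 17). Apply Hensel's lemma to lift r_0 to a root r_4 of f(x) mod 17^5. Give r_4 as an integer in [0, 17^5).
r_4 = 825033 (mod 1419857)

Hensel's recurrence: r_{i+1} = r_i − f(r_i)·(f′(r_i))^{-1} mod 17^{i+2}, with f′(x) = 2x. Iterate:
  r_0 = 6 (mod 17)
  r_1 = 227 (mod 289)
  r_2 = 4562 (mod 4913)
  r_3 = 73344 (mod 83521)
  r_4 = 825033 (mod 1419857)
Final: r_4 = 825033, and one checks f(r_4) ≡ 0 mod 17^5.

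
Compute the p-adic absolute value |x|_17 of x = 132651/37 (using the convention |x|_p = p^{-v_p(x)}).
|132651/37|_17 = 1/4913

Step 1 — compute v_17(x) by factoring powers of 17 out of the numerator and denominator: v_17(132651/37) = 3. Step 2 — apply |x|_p = p^{-v_p(x)} = 17^{-3} = 1/4913.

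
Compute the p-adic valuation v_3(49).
v_3(49) = 0

v_3(n) is the largest exponent k such that 3^k divides n. Factor out: 49 = 3^0 · 49. (Sign doesn't affect v_p.) So v_3(49) = 0.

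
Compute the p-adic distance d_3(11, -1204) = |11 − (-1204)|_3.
d_3(11, -1204) = 1/243

Step 1 — x − y = 11 − (-1204) = 1215. Step 2 — v_3(1215) = 5 (factor: 1215 = (3^5 · 5); the sign does not affect v_p). Step 3 — |x − y|_3 = 3^{-5} = 1/243.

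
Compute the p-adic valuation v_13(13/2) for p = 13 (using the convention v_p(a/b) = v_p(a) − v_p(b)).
v_13(13/2) = 1

Factor powers of 13 from the numerator and denominator of the reduced fraction: 13 = 13^1 · 1 and 2 = 13^0 · 2. Apply v_p(a/b) = v_p(a) − v_p(b): v_13(13/2) = 1 − 0 = 1.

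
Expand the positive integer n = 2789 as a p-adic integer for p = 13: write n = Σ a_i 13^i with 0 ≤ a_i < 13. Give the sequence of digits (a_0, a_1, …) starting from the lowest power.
(a_0, a_1, …) = (7, 6, 3, 1)

Repeated division by 13 gives the digits low-to-high: 2789 = 7 + 6·13^1 + 3·13^2 + 1·13^3. Digit sequence: (7, 6, 3, 1).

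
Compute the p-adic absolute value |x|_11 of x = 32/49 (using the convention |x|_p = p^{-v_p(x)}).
|32/49|_11 = 1

Step 1 — compute v_11(x) by factoring powers of 11 out of the numerator and denominator: v_11(32/49) = 0. Step 2 — apply |x|_p = p^{-v_p(x)} = 11^{0} = 1.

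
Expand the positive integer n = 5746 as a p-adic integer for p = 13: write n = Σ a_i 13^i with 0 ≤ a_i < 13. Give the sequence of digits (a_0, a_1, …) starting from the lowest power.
(a_0, a_1, …) = (0, 0, 8, 2)

Repeated division by 13 gives the digits low-to-high: 5746 = 8·13^2 + 2·13^3. Digit sequence: (0, 0, 8, 2).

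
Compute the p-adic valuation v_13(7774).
v_13(7774) = 2

v_13(n) is the largest exponent k such that 13^k divides n. Factor out: 7774 = 13^2 · 46. (Sign doesn't affect v_p.) So v_13(7774) = 2.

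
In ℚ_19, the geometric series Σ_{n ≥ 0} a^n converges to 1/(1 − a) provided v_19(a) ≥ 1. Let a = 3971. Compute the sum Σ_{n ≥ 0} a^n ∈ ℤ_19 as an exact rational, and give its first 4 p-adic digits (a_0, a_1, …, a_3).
Σ a^n = 1/(1 − a) = -1/3970;  first 4 digits = (1, 0, 11, 0)

v_19(a) = 2 ≥ 1, so the series converges in ℤ_19 to 1/(1 − a) = 1/(1 − 3971) = -1/3970. Expand this rational in ℤ_19: compute digits iteratively via d_i = x_i mod 19, x_{i+1} = (x_i − d_i)/19. The first 4 digits are (1, 0, 11, 0).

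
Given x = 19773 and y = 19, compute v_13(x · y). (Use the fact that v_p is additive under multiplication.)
v_13(375687) = 3

v_p(x) = 3 (factor: 19773 = 13^3 · 9); v_p(y) = 0 (factor: 19 = 13^0 · 19). Additivity: v_p(xy) = v_p(x) + v_p(y) = 3 + 0 = 3. (Direct check: xy = 375687 = 13^3 · (171).)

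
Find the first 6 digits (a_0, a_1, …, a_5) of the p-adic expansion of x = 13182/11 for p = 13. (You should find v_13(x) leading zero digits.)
(a_0, …, a_5) = (0, 0, 0, 10, 4, 2)

v_13(13182/11) = 3, so a_0 = ... = a_2 = 0. Factor out: x = 13^3 · u with u = 6/11 a unit in ℤ_13. Expand u iteratively via a_{v+i} = u_i mod 13, u_{i+1} = (u_i − a_{v+i})/13:
  u_0 = 6/11;  a_3 = 10;  u_1 = (u_0 − 10)/13 = -8/11
  u_1 = -8/11;  a_4 = 4;  u_2 = (u_1 − 4)/13 = -4/11
  u_2 = -4/11;  a_5 = 2;  u_3 = (u_2 − 2)/13 = -2/11
Digits: (0, 0, 0, 10, 4, 2).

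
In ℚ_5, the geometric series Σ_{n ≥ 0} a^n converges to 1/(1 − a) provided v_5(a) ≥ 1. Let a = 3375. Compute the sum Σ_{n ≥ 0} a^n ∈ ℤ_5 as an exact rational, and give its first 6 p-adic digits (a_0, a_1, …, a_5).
Σ a^n = 1/(1 − a) = -1/3374;  first 6 digits = (1, 0, 0, 2, 0, 1)

v_5(a) = 3 ≥ 1, so the series converges in ℤ_5 to 1/(1 − a) = 1/(1 − 3375) = -1/3374. Expand this rational in ℤ_5: compute digits iteratively via d_i = x_i mod 5, x_{i+1} = (x_i − d_i)/5. The first 6 digits are (1, 0, 0, 2, 0, 1).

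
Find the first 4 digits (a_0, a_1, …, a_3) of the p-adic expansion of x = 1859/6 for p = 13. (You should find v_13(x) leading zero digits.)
(a_0, …, a_3) = (0, 0, 4, 2)

v_13(1859/6) = 2, so a_0 = ... = a_1 = 0. Factor out: x = 13^2 · u with u = 11/6 a unit in ℤ_13. Expand u iteratively via a_{v+i} = u_i mod 13, u_{i+1} = (u_i − a_{v+i})/13:
  u_0 = 11/6;  a_2 = 4;  u_1 = (u_0 − 4)/13 = -1/6
  u_1 = -1/6;  a_3 = 2;  u_2 = (u_1 − 2)/13 = -1/6
Digits: (0, 0, 4, 2).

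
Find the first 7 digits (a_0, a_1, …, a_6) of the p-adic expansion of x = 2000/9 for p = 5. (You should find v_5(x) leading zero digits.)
(a_0, …, a_6) = (0, 0, 0, 4, 4, 3, 2)

v_5(2000/9) = 3, so a_0 = ... = a_2 = 0. Factor out: x = 5^3 · u with u = 16/9 a unit in ℤ_5. Expand u iteratively via a_{v+i} = u_i mod 5, u_{i+1} = (u_i − a_{v+i})/5:
  u_0 = 16/9;  a_3 = 4;  u_1 = (u_0 − 4)/5 = -4/9
  u_1 = -4/9;  a_4 = 4;  u_2 = (u_1 − 4)/5 = -8/9
  u_2 = -8/9;  a_5 = 3;  u_3 = (u_2 − 3)/5 = -7/9
  u_3 = -7/9;  a_6 = 2;  u_4 = (u_3 − 2)/5 = -5/9
Digits: (0, 0, 0, 4, 4, 3, 2).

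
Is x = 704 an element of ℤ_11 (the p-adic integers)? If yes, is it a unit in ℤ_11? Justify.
x ∈ ℤ_11 but not a unit; v_11(x) = 1 > 0

ℤ_11 = {x ∈ ℚ_11 : v_11(x) ≥ 0} and ℤ_11^× = {x ∈ ℤ_11 : v_11(x) = 0}. Here v_11(704) = v_11(num) − v_11(den) = 1; compare against these criteria.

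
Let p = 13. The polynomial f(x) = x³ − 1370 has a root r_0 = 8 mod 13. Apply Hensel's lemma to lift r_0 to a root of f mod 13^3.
r_2 = 567 (mod 2197)

Hensel: r_{i+1} = r_i − f(r_i)/f′(r_i) mod 13^{i+2}, where f′(x) = 3x². Iterate:
  r_0 = 8 (mod 13)
  r_1 = 60 (mod 169)
  r_2 = 567 (mod 2197)
Final: r = 567 with f(r) ≡ 0 mod 13^3.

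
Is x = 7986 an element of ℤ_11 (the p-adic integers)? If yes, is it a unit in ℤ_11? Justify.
x ∈ ℤ_11 but not a unit; v_11(x) = 3 > 0

ℤ_11 = {x ∈ ℚ_11 : v_11(x) ≥ 0} and ℤ_11^× = {x ∈ ℤ_11 : v_11(x) = 0}. Here v_11(7986) = v_11(num) − v_11(den) = 3; compare against these criteria.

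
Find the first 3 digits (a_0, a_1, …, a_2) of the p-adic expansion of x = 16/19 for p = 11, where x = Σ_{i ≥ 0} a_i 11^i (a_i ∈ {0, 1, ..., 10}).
(a_0, …, a_2) = (2, 8, 1)

v_11(16/19) = 0 (numerator and denominator both coprime to 11), so x ∈ ℤ_11^×. Compute digits iteratively via a_i = x_i mod 11, x_{i+1} = (x_i − a_i)/11, with x_0 = x:
  x_0 = 16/19;  a_0 = 2;  x_1 = (x_0 − 2)/11 = -2/19
  x_1 = -2/19;  a_1 = 8;  x_2 = (x_1 − 8)/11 = -14/19
  x_2 = -14/19;  a_2 = 1;  x_3 = (x_2 − 1)/11 = -3/19
Digits: (2, 8, 1).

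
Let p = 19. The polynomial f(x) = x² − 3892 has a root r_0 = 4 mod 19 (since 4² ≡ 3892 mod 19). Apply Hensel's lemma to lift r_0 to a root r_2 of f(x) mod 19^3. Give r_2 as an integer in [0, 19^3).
r_2 = 6084 (mod 6859)

Hensel's recurrence: r_{i+1} = r_i − f(r_i)·(f′(r_i))^{-1} mod 19^{i+2}, with f′(x) = 2x. Iterate:
  r_0 = 4 (mod 19)
  r_1 = 308 (mod 361)
  r_2 = 6084 (mod 6859)
Final: r_2 = 6084, and one checks f(r_2) ≡ 0 mod 19^3.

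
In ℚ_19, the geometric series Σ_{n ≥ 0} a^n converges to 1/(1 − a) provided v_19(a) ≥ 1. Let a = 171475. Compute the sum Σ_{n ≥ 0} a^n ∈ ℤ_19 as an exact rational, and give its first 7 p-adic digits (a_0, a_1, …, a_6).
Σ a^n = 1/(1 − a) = -1/171474;  first 7 digits = (1, 0, 0, 6, 1, 0, 17)

v_19(a) = 3 ≥ 1, so the series converges in ℤ_19 to 1/(1 − a) = 1/(1 − 171475) = -1/171474. Expand this rational in ℤ_19: compute digits iteratively via d_i = x_i mod 19, x_{i+1} = (x_i − d_i)/19. The first 7 digits are (1, 0, 0, 6, 1, 0, 17).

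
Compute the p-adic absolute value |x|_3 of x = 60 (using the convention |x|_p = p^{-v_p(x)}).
|60|_3 = 1/3

Step 1 — compute v_3(x) by factoring powers of 3 out of the numerator and denominator: v_3(60) = 1. Step 2 — apply |x|_p = p^{-v_p(x)} = 3^{-1} = 1/3.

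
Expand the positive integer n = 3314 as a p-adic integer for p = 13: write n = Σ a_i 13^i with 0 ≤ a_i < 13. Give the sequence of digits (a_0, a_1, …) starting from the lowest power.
(a_0, a_1, …) = (12, 7, 6, 1)

Repeated division by 13 gives the digits low-to-high: 3314 = 12 + 7·13^1 + 6·13^2 + 1·13^3. Digit sequence: (12, 7, 6, 1).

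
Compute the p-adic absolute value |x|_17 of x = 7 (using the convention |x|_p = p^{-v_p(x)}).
|7|_17 = 1

Step 1 — compute v_17(x) by factoring powers of 17 out of the numerator and denominator: v_17(7) = 0. Step 2 — apply |x|_p = p^{-v_p(x)} = 17^{0} = 1.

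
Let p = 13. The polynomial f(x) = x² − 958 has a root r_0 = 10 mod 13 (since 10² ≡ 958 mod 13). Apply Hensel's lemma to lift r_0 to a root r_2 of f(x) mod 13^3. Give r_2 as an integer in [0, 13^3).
r_2 = 1557 (mod 2197)

Hensel's recurrence: r_{i+1} = r_i − f(r_i)·(f′(r_i))^{-1} mod 13^{i+2}, with f′(x) = 2x. Iterate:
  r_0 = 10 (mod 13)
  r_1 = 36 (mod 169)
  r_2 = 1557 (mod 2197)
Final: r_2 = 1557, and one checks f(r_2) ≡ 0 mod 13^3.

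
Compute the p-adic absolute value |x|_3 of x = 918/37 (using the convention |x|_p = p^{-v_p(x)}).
|918/37|_3 = 1/27

Step 1 — compute v_3(x) by factoring powers of 3 out of the numerator and denominator: v_3(918/37) = 3. Step 2 — apply |x|_p = p^{-v_p(x)} = 3^{-3} = 1/27.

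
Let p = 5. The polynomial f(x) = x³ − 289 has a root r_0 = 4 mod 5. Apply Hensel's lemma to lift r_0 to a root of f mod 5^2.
r_1 = 4 (mod 25)

Hensel: r_{i+1} = r_i − f(r_i)/f′(r_i) mod 5^{i+2}, where f′(x) = 3x². Iterate:
  r_0 = 4 (mod 5)
  r_1 = 4 (mod 25)
Final: r = 4 with f(r) ≡ 0 mod 5^2.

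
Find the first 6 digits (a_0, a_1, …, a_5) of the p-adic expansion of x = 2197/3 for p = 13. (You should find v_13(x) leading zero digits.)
(a_0, …, a_5) = (0, 0, 0, 9, 8, 8)

v_13(2197/3) = 3, so a_0 = ... = a_2 = 0. Factor out: x = 13^3 · u with u = 1/3 a unit in ℤ_13. Expand u iteratively via a_{v+i} = u_i mod 13, u_{i+1} = (u_i − a_{v+i})/13:
  u_0 = 1/3;  a_3 = 9;  u_1 = (u_0 − 9)/13 = -2/3
  u_1 = -2/3;  a_4 = 8;  u_2 = (u_1 − 8)/13 = -2/3
  u_2 = -2/3;  a_5 = 8;  u_3 = (u_2 − 8)/13 = -2/3
Digits: (0, 0, 0, 9, 8, 8).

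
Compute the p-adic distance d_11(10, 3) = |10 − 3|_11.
d_11(10, 3) = 1

Step 1 — x − y = 10 − 3 = 7. Step 2 — v_11(7) = 0 (factor: 7 = (11^0 · 7); the sign does not affect v_p). Step 3 — |x − y|_11 = 11^{0} = 1.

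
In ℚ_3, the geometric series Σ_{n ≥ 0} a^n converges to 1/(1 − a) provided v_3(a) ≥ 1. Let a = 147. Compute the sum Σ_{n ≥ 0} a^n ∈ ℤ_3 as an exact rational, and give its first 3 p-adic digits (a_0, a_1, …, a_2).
Σ a^n = 1/(1 − a) = -1/146;  first 3 digits = (1, 1, 2)

v_3(a) = 1 ≥ 1, so the series converges in ℤ_3 to 1/(1 − a) = 1/(1 − 147) = -1/146. Expand this rational in ℤ_3: compute digits iteratively via d_i = x_i mod 3, x_{i+1} = (x_i − d_i)/3. The first 3 digits are (1, 1, 2).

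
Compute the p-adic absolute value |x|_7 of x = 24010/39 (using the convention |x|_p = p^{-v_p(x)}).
|24010/39|_7 = 1/2401

Step 1 — compute v_7(x) by factoring powers of 7 out of the numerator and denominator: v_7(24010/39) = 4. Step 2 — apply |x|_p = p^{-v_p(x)} = 7^{-4} = 1/2401.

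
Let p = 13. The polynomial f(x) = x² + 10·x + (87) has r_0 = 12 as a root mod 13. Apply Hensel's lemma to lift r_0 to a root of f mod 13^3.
r_2 = 1299 (mod 2197)

Hensel: r_{i+1} = r_i − f(r_i)·(f′(r_i))^{-1} mod 13^{i+2}, f′(x) = 2x + 10. Iterate:
  r_0 = 12 (mod 13)
  r_1 = 116 (mod 169)
  r_2 = 1299 (mod 2197)
Final: r = 1299 satisfies f(r) ≡ 0 mod 13^3.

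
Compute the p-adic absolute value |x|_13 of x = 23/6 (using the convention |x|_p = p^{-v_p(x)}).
|23/6|_13 = 1

Step 1 — compute v_13(x) by factoring powers of 13 out of the numerator and denominator: v_13(23/6) = 0. Step 2 — apply |x|_p = p^{-v_p(x)} = 13^{0} = 1.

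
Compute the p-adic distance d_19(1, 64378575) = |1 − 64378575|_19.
d_19(1, 64378575) = 1/2476099

Step 1 — x − y = 1 − 64378575 = -64378574. Step 2 — v_19(-64378574) = 5 (factor: -64378574 = −(19^5 · 26); the sign does not affect v_p). Step 3 — |x − y|_19 = 19^{-5} = 1/2476099.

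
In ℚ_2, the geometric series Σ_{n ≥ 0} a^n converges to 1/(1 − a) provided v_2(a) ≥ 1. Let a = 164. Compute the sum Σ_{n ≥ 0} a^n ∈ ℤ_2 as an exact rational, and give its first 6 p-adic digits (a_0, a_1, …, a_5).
Σ a^n = 1/(1 − a) = -1/163;  first 6 digits = (1, 0, 1, 0, 1, 1)

v_2(a) = 2 ≥ 1, so the series converges in ℤ_2 to 1/(1 − a) = 1/(1 − 164) = -1/163. Expand this rational in ℤ_2: compute digits iteratively via d_i = x_i mod 2, x_{i+1} = (x_i − d_i)/2. The first 6 digits are (1, 0, 1, 0, 1, 1).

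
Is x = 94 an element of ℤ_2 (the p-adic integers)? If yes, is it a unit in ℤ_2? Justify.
x ∈ ℤ_2 but not a unit; v_2(x) = 1 > 0

ℤ_2 = {x ∈ ℚ_2 : v_2(x) ≥ 0} and ℤ_2^× = {x ∈ ℤ_2 : v_2(x) = 0}. Here v_2(94) = v_2(num) − v_2(den) = 1; compare against these criteria.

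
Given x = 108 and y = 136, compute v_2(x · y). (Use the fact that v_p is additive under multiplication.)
v_2(14688) = 5

v_p(x) = 2 (factor: 108 = 2^2 · 27); v_p(y) = 3 (factor: 136 = 2^3 · 17). Additivity: v_p(xy) = v_p(x) + v_p(y) = 2 + 3 = 5. (Direct check: xy = 14688 = 2^5 · (459).)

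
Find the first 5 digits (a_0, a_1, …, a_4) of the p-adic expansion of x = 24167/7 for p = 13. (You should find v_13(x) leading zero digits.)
(a_0, …, a_4) = (0, 0, 0, 9, 5)

v_13(24167/7) = 3, so a_0 = ... = a_2 = 0. Factor out: x = 13^3 · u with u = 11/7 a unit in ℤ_13. Expand u iteratively via a_{v+i} = u_i mod 13, u_{i+1} = (u_i − a_{v+i})/13:
  u_0 = 11/7;  a_3 = 9;  u_1 = (u_0 − 9)/13 = -4/7
  u_1 = -4/7;  a_4 = 5;  u_2 = (u_1 − 5)/13 = -3/7
Digits: (0, 0, 0, 9, 5).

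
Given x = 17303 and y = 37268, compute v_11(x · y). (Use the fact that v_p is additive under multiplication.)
v_11(644848204) = 6

v_p(x) = 3 (factor: 17303 = 11^3 · 13); v_p(y) = 3 (factor: 37268 = 11^3 · 28). Additivity: v_p(xy) = v_p(x) + v_p(y) = 3 + 3 = 6. (Direct check: xy = 644848204 = 11^6 · (364).)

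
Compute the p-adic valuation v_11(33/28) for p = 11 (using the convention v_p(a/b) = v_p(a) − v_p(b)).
v_11(33/28) = 1

Factor powers of 11 from the numerator and denominator of the reduced fraction: 33 = 11^1 · 3 and 28 = 11^0 · 28. Apply v_p(a/b) = v_p(a) − v_p(b): v_11(33/28) = 1 − 0 = 1.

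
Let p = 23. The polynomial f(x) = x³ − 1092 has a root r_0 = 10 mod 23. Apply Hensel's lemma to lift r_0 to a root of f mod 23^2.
r_1 = 102 (mod 529)

Hensel: r_{i+1} = r_i − f(r_i)/f′(r_i) mod 23^{i+2}, where f′(x) = 3x². Iterate:
  r_0 = 10 (mod 23)
  r_1 = 102 (mod 529)
Final: r = 102 with f(r) ≡ 0 mod 23^2.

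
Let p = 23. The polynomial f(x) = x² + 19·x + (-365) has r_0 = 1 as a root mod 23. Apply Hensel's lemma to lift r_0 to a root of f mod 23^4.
r_3 = 35536 (mod 279841)

Hensel: r_{i+1} = r_i − f(r_i)·(f′(r_i))^{-1} mod 23^{i+2}, f′(x) = 2x + 19. Iterate:
  r_0 = 1 (mod 23)
  r_1 = 93 (mod 529)
  r_2 = 11202 (mod 12167)
  r_3 = 35536 (mod 279841)
Final: r = 35536 satisfies f(r) ≡ 0 mod 23^4.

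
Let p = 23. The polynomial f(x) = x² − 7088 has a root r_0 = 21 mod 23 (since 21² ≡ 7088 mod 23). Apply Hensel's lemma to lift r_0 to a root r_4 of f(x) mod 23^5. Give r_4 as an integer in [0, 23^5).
r_4 = 213530 (mod 6436343)

Hensel's recurrence: r_{i+1} = r_i − f(r_i)·(f′(r_i))^{-1} mod 23^{i+2}, with f′(x) = 2x. Iterate:
  r_0 = 21 (mod 23)
  r_1 = 343 (mod 529)
  r_2 = 6691 (mod 12167)
  r_3 = 213530 (mod 279841)
  r_4 = 213530 (mod 6436343)
Final: r_4 = 213530, and one checks f(r_4) ≡ 0 mod 23^5.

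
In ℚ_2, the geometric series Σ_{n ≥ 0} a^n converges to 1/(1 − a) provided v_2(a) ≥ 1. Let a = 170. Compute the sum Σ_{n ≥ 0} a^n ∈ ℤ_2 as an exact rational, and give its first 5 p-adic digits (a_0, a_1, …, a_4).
Σ a^n = 1/(1 − a) = -1/169;  first 5 digits = (1, 1, 1, 0, 0)

v_2(a) = 1 ≥ 1, so the series converges in ℤ_2 to 1/(1 − a) = 1/(1 − 170) = -1/169. Expand this rational in ℤ_2: compute digits iteratively via d_i = x_i mod 2, x_{i+1} = (x_i − d_i)/2. The first 5 digits are (1, 1, 1, 0, 0).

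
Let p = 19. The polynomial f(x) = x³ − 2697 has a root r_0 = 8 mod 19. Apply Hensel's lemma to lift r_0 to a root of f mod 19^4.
r_3 = 53987 (mod 130321)

Hensel: r_{i+1} = r_i − f(r_i)/f′(r_i) mod 19^{i+2}, where f′(x) = 3x². Iterate:
  r_0 = 8 (mod 19)
  r_1 = 198 (mod 361)
  r_2 = 5974 (mod 6859)
  r_3 = 53987 (mod 130321)
Final: r = 53987 with f(r) ≡ 0 mod 19^4.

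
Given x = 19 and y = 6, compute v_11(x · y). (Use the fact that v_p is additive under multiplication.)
v_11(114) = 0

v_p(x) = 0 (factor: 19 = 11^0 · 19); v_p(y) = 0 (factor: 6 = 11^0 · 6). Additivity: v_p(xy) = v_p(x) + v_p(y) = 0 + 0 = 0. (Direct check: xy = 114 = 11^0 · (114).)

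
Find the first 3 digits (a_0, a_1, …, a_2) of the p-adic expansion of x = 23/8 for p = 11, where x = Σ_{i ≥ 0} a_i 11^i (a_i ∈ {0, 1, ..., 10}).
(a_0, …, a_2) = (7, 1, 4)

v_11(23/8) = 0 (numerator and denominator both coprime to 11), so x ∈ ℤ_11^×. Compute digits iteratively via a_i = x_i mod 11, x_{i+1} = (x_i − a_i)/11, with x_0 = x:
  x_0 = 23/8;  a_0 = 7;  x_1 = (x_0 − 7)/11 = -3/8
  x_1 = -3/8;  a_1 = 1;  x_2 = (x_1 − 1)/11 = -1/8
  x_2 = -1/8;  a_2 = 4;  x_3 = (x_2 − 4)/11 = -3/8
Digits: (7, 1, 4).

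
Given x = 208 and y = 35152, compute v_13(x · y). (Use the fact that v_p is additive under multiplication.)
v_13(7311616) = 4

v_p(x) = 1 (factor: 208 = 13^1 · 16); v_p(y) = 3 (factor: 35152 = 13^3 · 16). Additivity: v_p(xy) = v_p(x) + v_p(y) = 1 + 3 = 4. (Direct check: xy = 7311616 = 13^4 · (256).)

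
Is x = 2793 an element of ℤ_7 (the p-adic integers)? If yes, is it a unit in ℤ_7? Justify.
x ∈ ℤ_7 but not a unit; v_7(x) = 2 > 0

ℤ_7 = {x ∈ ℚ_7 : v_7(x) ≥ 0} and ℤ_7^× = {x ∈ ℤ_7 : v_7(x) = 0}. Here v_7(2793) = v_7(num) − v_7(den) = 2; compare against these criteria.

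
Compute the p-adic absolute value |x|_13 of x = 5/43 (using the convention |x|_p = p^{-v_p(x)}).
|5/43|_13 = 1

Step 1 — compute v_13(x) by factoring powers of 13 out of the numerator and denominator: v_13(5/43) = 0. Step 2 — apply |x|_p = p^{-v_p(x)} = 13^{0} = 1.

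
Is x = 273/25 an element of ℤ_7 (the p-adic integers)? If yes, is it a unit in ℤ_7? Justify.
x ∈ ℤ_7 but not a unit; v_7(x) = 1 > 0

ℤ_7 = {x ∈ ℚ_7 : v_7(x) ≥ 0} and ℤ_7^× = {x ∈ ℤ_7 : v_7(x) = 0}. Here v_7(273/25) = v_7(num) − v_7(den) = 1; compare against these criteria.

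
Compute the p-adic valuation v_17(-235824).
v_17(-235824) = 3

v_17(n) is the largest exponent k such that 17^k divides n. Factor out: -235824 = -17^3 · 48. (Sign doesn't affect v_p.) So v_17(-235824) = 3.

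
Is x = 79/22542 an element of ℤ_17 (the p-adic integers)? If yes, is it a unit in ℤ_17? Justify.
x ∉ ℤ_17 (v_17(x) = -2 < 0)

ℤ_17 = {x ∈ ℚ_17 : v_17(x) ≥ 0} and ℤ_17^× = {x ∈ ℤ_17 : v_17(x) = 0}. Here v_17(79/22542) = v_17(num) − v_17(den) = -2; compare against these criteria.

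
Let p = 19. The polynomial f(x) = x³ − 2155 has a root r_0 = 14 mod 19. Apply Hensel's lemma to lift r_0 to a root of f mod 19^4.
r_3 = 6740 (mod 130321)

Hensel: r_{i+1} = r_i − f(r_i)/f′(r_i) mod 19^{i+2}, where f′(x) = 3x². Iterate:
  r_0 = 14 (mod 19)
  r_1 = 242 (mod 361)
  r_2 = 6740 (mod 6859)
  r_3 = 6740 (mod 130321)
Final: r = 6740 with f(r) ≡ 0 mod 19^4.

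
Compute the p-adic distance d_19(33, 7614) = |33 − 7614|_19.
d_19(33, 7614) = 1/361

Step 1 — x − y = 33 − 7614 = -7581. Step 2 — v_19(-7581) = 2 (factor: -7581 = −(19^2 · 21); the sign does not affect v_p). Step 3 — |x − y|_19 = 19^{-2} = 1/361.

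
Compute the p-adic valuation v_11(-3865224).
v_11(-3865224) = 5

v_11(n) is the largest exponent k such that 11^k divides n. Factor out: -3865224 = -11^5 · 24. (Sign doesn't affect v_p.) So v_11(-3865224) = 5.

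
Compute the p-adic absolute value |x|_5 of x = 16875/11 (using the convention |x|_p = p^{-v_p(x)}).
|16875/11|_5 = 1/625

Step 1 — compute v_5(x) by factoring powers of 5 out of the numerator and denominator: v_5(16875/11) = 4. Step 2 — apply |x|_p = p^{-v_p(x)} = 5^{-4} = 1/625.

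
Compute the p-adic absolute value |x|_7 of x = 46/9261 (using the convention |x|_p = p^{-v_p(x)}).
|46/9261|_7 = 343

Step 1 — compute v_7(x) by factoring powers of 7 out of the numerator and denominator: v_7(46/9261) = -3. Step 2 — apply |x|_p = p^{-v_p(x)} = 7^{3} = 343.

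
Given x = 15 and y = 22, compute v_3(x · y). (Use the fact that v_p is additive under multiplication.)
v_3(330) = 1

v_p(x) = 1 (factor: 15 = 3^1 · 5); v_p(y) = 0 (factor: 22 = 3^0 · 22). Additivity: v_p(xy) = v_p(x) + v_p(y) = 1 + 0 = 1. (Direct check: xy = 330 = 3^1 · (110).)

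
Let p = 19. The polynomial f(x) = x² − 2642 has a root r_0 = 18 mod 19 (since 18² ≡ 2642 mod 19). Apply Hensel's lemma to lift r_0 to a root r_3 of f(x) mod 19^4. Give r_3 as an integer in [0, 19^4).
r_3 = 110047 (mod 130321)

Hensel's recurrence: r_{i+1} = r_i − f(r_i)·(f′(r_i))^{-1} mod 19^{i+2}, with f′(x) = 2x. Iterate:
  r_0 = 18 (mod 19)
  r_1 = 303 (mod 361)
  r_2 = 303 (mod 6859)
  r_3 = 110047 (mod 130321)
Final: r_3 = 110047, and one checks f(r_3) ≡ 0 mod 19^4.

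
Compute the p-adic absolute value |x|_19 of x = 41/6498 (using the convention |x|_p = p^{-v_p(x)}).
|41/6498|_19 = 361

Step 1 — compute v_19(x) by factoring powers of 19 out of the numerator and denominator: v_19(41/6498) = -2. Step 2 — apply |x|_p = p^{-v_p(x)} = 19^{2} = 361.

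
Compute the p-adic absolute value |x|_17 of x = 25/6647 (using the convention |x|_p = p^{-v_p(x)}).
|25/6647|_17 = 289

Step 1 — compute v_17(x) by factoring powers of 17 out of the numerator and denominator: v_17(25/6647) = -2. Step 2 — apply |x|_p = p^{-v_p(x)} = 17^{2} = 289.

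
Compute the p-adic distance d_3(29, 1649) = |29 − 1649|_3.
d_3(29, 1649) = 1/81

Step 1 — x − y = 29 − 1649 = -1620. Step 2 — v_3(-1620) = 4 (factor: -1620 = −(3^4 · 20); the sign does not affect v_p). Step 3 — |x − y|_3 = 3^{-4} = 1/81.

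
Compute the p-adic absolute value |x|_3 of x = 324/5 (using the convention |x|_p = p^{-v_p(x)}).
|324/5|_3 = 1/81

Step 1 — compute v_3(x) by factoring powers of 3 out of the numerator and denominator: v_3(324/5) = 4. Step 2 — apply |x|_p = p^{-v_p(x)} = 3^{-4} = 1/81.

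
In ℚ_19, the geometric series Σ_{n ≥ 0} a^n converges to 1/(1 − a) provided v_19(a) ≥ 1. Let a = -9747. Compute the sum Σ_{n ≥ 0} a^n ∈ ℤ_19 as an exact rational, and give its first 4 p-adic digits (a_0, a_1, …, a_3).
Σ a^n = 1/(1 − a) = 1/9748;  first 4 digits = (1, 0, 11, 17)

v_19(a) = 2 ≥ 1, so the series converges in ℤ_19 to 1/(1 − a) = 1/(1 − (-9747)) = 1/9748. Expand this rational in ℤ_19: compute digits iteratively via d_i = x_i mod 19, x_{i+1} = (x_i − d_i)/19. The first 4 digits are (1, 0, 11, 17).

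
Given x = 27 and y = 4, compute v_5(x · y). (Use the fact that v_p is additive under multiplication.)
v_5(108) = 0

v_p(x) = 0 (factor: 27 = 5^0 · 27); v_p(y) = 0 (factor: 4 = 5^0 · 4). Additivity: v_p(xy) = v_p(x) + v_p(y) = 0 + 0 = 0. (Direct check: xy = 108 = 5^0 · (108).)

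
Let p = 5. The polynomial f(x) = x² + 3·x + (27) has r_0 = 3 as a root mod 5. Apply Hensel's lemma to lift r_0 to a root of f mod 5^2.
r_1 = 23 (mod 25)

Hensel: r_{i+1} = r_i − f(r_i)·(f′(r_i))^{-1} mod 5^{i+2}, f′(x) = 2x + 3. Iterate:
  r_0 = 3 (mod 5)
  r_1 = 23 (mod 25)
Final: r = 23 satisfies f(r) ≡ 0 mod 5^2.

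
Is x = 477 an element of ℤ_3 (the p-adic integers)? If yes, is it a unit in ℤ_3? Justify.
x ∈ ℤ_3 but not a unit; v_3(x) = 2 > 0

ℤ_3 = {x ∈ ℚ_3 : v_3(x) ≥ 0} and ℤ_3^× = {x ∈ ℤ_3 : v_3(x) = 0}. Here v_3(477) = v_3(num) − v_3(den) = 2; compare against these criteria.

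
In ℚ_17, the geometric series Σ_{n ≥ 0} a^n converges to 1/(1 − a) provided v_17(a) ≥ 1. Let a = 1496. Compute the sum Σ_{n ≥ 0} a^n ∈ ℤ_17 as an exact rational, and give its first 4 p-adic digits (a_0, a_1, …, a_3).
Σ a^n = 1/(1 − a) = -1/1495;  first 4 digits = (1, 3, 14, 6)

v_17(a) = 1 ≥ 1, so the series converges in ℤ_17 to 1/(1 − a) = 1/(1 − 1496) = -1/1495. Expand this rational in ℤ_17: compute digits iteratively via d_i = x_i mod 17, x_{i+1} = (x_i − d_i)/17. The first 4 digits are (1, 3, 14, 6).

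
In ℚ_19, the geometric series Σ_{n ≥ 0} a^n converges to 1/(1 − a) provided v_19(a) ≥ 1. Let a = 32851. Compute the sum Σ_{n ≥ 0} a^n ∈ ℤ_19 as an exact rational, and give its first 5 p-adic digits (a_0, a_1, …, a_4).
Σ a^n = 1/(1 − a) = -1/32850;  first 5 digits = (1, 0, 15, 4, 16)

v_19(a) = 2 ≥ 1, so the series converges in ℤ_19 to 1/(1 − a) = 1/(1 − 32851) = -1/32850. Expand this rational in ℤ_19: compute digits iteratively via d_i = x_i mod 19, x_{i+1} = (x_i − d_i)/19. The first 5 digits are (1, 0, 15, 4, 16).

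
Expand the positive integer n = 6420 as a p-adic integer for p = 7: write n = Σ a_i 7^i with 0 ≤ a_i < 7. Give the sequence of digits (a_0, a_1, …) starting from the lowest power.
(a_0, a_1, …) = (1, 0, 5, 4, 2)

Repeated division by 7 gives the digits low-to-high: 6420 = 1 + 5·7^2 + 4·7^3 + 2·7^4. Digit sequence: (1, 0, 5, 4, 2).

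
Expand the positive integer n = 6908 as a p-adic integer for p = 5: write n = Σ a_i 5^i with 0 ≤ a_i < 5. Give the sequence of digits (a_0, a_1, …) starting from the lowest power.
(a_0, a_1, …) = (3, 1, 1, 0, 1, 2)

Repeated division by 5 gives the digits low-to-high: 6908 = 3 + 1·5^1 + 1·5^2 + 1·5^4 + 2·5^5. Digit sequence: (3, 1, 1, 0, 1, 2).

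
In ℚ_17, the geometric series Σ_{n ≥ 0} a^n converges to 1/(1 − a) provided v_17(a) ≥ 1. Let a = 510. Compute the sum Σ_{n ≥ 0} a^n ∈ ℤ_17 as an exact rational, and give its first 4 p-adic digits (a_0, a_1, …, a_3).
Σ a^n = 1/(1 − a) = -1/509;  first 4 digits = (1, 13, 0, 6)

v_17(a) = 1 ≥ 1, so the series converges in ℤ_17 to 1/(1 − a) = 1/(1 − 510) = -1/509. Expand this rational in ℤ_17: compute digits iteratively via d_i = x_i mod 17, x_{i+1} = (x_i − d_i)/17. The first 4 digits are (1, 13, 0, 6).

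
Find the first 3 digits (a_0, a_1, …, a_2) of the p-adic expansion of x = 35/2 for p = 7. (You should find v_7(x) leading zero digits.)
(a_0, …, a_2) = (0, 6, 3)

v_7(35/2) = 1, so a_0 = ... = a_0 = 0. Factor out: x = 7^1 · u with u = 5/2 a unit in ℤ_7. Expand u iteratively via a_{v+i} = u_i mod 7, u_{i+1} = (u_i − a_{v+i})/7:
  u_0 = 5/2;  a_1 = 6;  u_1 = (u_0 − 6)/7 = -1/2
  u_1 = -1/2;  a_2 = 3;  u_2 = (u_1 − 3)/7 = -1/2
Digits: (0, 6, 3).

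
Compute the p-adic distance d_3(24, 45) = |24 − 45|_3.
d_3(24, 45) = 1/3

Step 1 — x − y = 24 − 45 = -21. Step 2 — v_3(-21) = 1 (factor: -21 = −(3^1 · 7); the sign does not affect v_p). Step 3 — |x − y|_3 = 3^{-1} = 1/3.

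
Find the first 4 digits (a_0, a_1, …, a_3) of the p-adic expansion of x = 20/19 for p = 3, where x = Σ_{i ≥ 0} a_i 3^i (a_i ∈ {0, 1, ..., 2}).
(a_0, …, a_3) = (2, 0, 1, 2)

v_3(20/19) = 0 (numerator and denominator both coprime to 3), so x ∈ ℤ_3^×. Compute digits iteratively via a_i = x_i mod 3, x_{i+1} = (x_i − a_i)/3, with x_0 = x:
  x_0 = 20/19;  a_0 = 2;  x_1 = (x_0 − 2)/3 = -6/19
  x_1 = -6/19;  a_1 = 0;  x_2 = (x_1 − 0)/3 = -2/19
  x_2 = -2/19;  a_2 = 1;  x_3 = (x_2 − 1)/3 = -7/19
  x_3 = -7/19;  a_3 = 2;  x_4 = (x_3 − 2)/3 = -15/19
Digits: (2, 0, 1, 2).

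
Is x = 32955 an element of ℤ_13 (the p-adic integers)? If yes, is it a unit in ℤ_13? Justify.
x ∈ ℤ_13 but not a unit; v_13(x) = 3 > 0

ℤ_13 = {x ∈ ℚ_13 : v_13(x) ≥ 0} and ℤ_13^× = {x ∈ ℤ_13 : v_13(x) = 0}. Here v_13(32955) = v_13(num) − v_13(den) = 3; compare against these criteria.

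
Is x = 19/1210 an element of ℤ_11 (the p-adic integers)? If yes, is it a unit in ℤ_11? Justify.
x ∉ ℤ_11 (v_11(x) = -2 < 0)

ℤ_11 = {x ∈ ℚ_11 : v_11(x) ≥ 0} and ℤ_11^× = {x ∈ ℤ_11 : v_11(x) = 0}. Here v_11(19/1210) = v_11(num) − v_11(den) = -2; compare against these criteria.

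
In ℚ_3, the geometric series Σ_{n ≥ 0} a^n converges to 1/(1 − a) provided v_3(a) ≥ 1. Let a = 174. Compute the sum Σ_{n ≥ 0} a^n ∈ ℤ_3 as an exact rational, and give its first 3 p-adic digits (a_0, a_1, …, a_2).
Σ a^n = 1/(1 − a) = -1/173;  first 3 digits = (1, 1, 2)

v_3(a) = 1 ≥ 1, so the series converges in ℤ_3 to 1/(1 − a) = 1/(1 − 174) = -1/173. Expand this rational in ℤ_3: compute digits iteratively via d_i = x_i mod 3, x_{i+1} = (x_i − d_i)/3. The first 3 digits are (1, 1, 2).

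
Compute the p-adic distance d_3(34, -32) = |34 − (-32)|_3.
d_3(34, -32) = 1/3

Step 1 — x − y = 34 − (-32) = 66. Step 2 — v_3(66) = 1 (factor: 66 = (3^1 · 22); the sign does not affect v_p). Step 3 — |x − y|_3 = 3^{-1} = 1/3.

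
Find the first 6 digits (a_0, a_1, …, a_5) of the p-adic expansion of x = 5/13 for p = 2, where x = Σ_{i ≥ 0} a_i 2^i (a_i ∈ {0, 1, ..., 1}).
(a_0, …, a_5) = (1, 0, 0, 1, 1, 0)

v_2(5/13) = 0 (numerator and denominator both coprime to 2), so x ∈ ℤ_2^×. Compute digits iteratively via a_i = x_i mod 2, x_{i+1} = (x_i − a_i)/2, with x_0 = x:
  x_0 = 5/13;  a_0 = 1;  x_1 = (x_0 − 1)/2 = -4/13
  x_1 = -4/13;  a_1 = 0;  x_2 = (x_1 − 0)/2 = -2/13
  x_2 = -2/13;  a_2 = 0;  x_3 = (x_2 − 0)/2 = -1/13
  x_3 = -1/13;  a_3 = 1;  x_4 = (x_3 − 1)/2 = -7/13
  x_4 = -7/13;  a_4 = 1;  x_5 = (x_4 − 1)/2 = -10/13
  x_5 = -10/13;  a_5 = 0;  x_6 = (x_5 − 0)/2 = -5/13
Digits: (1, 0, 0, 1, 1, 0).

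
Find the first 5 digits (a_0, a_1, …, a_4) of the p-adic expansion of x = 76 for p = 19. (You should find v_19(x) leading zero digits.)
(a_0, …, a_4) = (0, 4, 0, 0, 0)

v_19(76) = 1, so a_0 = ... = a_0 = 0. Factor out: x = 19^1 · u with u = 4 a unit in ℤ_19. Expand u iteratively via a_{v+i} = u_i mod 19, u_{i+1} = (u_i − a_{v+i})/19:
  u_0 = 4;  a_1 = 4;  u_1 = (u_0 − 4)/19 = 0
  u_1 = 0;  a_2 = 0;  u_2 = (u_1 − 0)/19 = 0
  u_2 = 0;  a_3 = 0;  u_3 = (u_2 − 0)/19 = 0
  u_3 = 0;  a_4 = 0;  u_4 = (u_3 − 0)/19 = 0
Digits: (0, 4, 0, 0, 0).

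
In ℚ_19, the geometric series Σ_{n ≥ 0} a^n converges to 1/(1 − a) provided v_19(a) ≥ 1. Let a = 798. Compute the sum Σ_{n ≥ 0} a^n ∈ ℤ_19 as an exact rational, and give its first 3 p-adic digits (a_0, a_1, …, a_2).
Σ a^n = 1/(1 − a) = -1/797;  first 3 digits = (1, 4, 18)

v_19(a) = 1 ≥ 1, so the series converges in ℤ_19 to 1/(1 − a) = 1/(1 − 798) = -1/797. Expand this rational in ℤ_19: compute digits iteratively via d_i = x_i mod 19, x_{i+1} = (x_i − d_i)/19. The first 3 digits are (1, 4, 18).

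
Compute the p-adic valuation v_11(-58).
v_11(-58) = 0

v_11(n) is the largest exponent k such that 11^k divides n. Factor out: -58 = -11^0 · 58. (Sign doesn't affect v_p.) So v_11(-58) = 0.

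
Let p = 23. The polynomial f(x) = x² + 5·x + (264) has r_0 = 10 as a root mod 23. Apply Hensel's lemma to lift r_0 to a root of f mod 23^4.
r_3 = 175431 (mod 279841)

Hensel: r_{i+1} = r_i − f(r_i)·(f′(r_i))^{-1} mod 23^{i+2}, f′(x) = 2x + 5. Iterate:
  r_0 = 10 (mod 23)
  r_1 = 332 (mod 529)
  r_2 = 5093 (mod 12167)
  r_3 = 175431 (mod 279841)
Final: r = 175431 satisfies f(r) ≡ 0 mod 23^4.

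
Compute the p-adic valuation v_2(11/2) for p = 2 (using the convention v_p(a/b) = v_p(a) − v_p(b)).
v_2(11/2) = -1

Factor powers of 2 from the numerator and denominator of the reduced fraction: 11 = 2^0 · 11 and 2 = 2^1 · 1. Apply v_p(a/b) = v_p(a) − v_p(b): v_2(11/2) = 0 − 1 = -1.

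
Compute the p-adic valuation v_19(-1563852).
v_19(-1563852) = 4

v_19(n) is the largest exponent k such that 19^k divides n. Factor out: -1563852 = -19^4 · 12. (Sign doesn't affect v_p.) So v_19(-1563852) = 4.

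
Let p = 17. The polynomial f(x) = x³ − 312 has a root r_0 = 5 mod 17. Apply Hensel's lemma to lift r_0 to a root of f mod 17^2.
r_1 = 73 (mod 289)

Hensel: r_{i+1} = r_i − f(r_i)/f′(r_i) mod 17^{i+2}, where f′(x) = 3x². Iterate:
  r_0 = 5 (mod 17)
  r_1 = 73 (mod 289)
Final: r = 73 with f(r) ≡ 0 mod 17^2.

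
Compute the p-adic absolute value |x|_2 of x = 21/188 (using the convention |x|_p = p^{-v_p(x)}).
|21/188|_2 = 4

Step 1 — compute v_2(x) by factoring powers of 2 out of the numerator and denominator: v_2(21/188) = -2. Step 2 — apply |x|_p = p^{-v_p(x)} = 2^{2} = 4.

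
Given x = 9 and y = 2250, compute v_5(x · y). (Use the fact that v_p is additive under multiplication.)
v_5(20250) = 3

v_p(x) = 0 (factor: 9 = 5^0 · 9); v_p(y) = 3 (factor: 2250 = 5^3 · 18). Additivity: v_p(xy) = v_p(x) + v_p(y) = 0 + 3 = 3. (Direct check: xy = 20250 = 5^3 · (162).)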